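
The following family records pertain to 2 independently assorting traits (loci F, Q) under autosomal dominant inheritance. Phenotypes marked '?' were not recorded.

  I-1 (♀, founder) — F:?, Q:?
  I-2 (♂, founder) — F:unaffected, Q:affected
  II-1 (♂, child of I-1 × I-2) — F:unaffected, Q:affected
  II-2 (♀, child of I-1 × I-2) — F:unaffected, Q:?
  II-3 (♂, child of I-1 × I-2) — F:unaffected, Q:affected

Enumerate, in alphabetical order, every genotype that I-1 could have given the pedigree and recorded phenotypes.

F/I-1 ? ·: ff|Ff
F/I-2 un ·: ff
F/II-1 un I-1×I-2: ff
F/II-2 un I-1×I-2: ff
F/II-3 un I-1×I-2: ff
⇒ F over [I-1,I-2,II-1,II-2,II-3]: 2 consistent
Q/I-1 ? ·: qq|Qq|QQ
Q/I-2 aff ·: Qq|QQ
Q/II-1 aff I-1×I-2: Qq|QQ
Q/II-2 ? I-1×I-2: qq|Qq|QQ
Q/II-3 aff I-1×I-2: Qq|QQ
⇒ Q over [I-1,I-2,II-1,II-2,II-3]: 32 consistent

I-1 ∈ {Ff QQ, Ff Qq, Ff qq, ff QQ, ff Qq, ff qq}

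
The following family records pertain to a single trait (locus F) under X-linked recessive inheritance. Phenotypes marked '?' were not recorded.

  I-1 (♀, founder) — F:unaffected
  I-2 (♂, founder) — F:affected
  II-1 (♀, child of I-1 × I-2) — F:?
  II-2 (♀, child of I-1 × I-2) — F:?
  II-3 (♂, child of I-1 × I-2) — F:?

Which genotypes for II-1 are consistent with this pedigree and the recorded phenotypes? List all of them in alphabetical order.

II-1 ∈ {X^FX^f, X^fX^f}

F/I-1 un ·: X^FX^F|X^FX^f
F/I-2 aff ·: X^fY
F/II-1 ? I-1×I-2: X^FX^f|X^fX^f
F/II-2 ? I-1×I-2: X^FX^f|X^fX^f
F/II-3 ? I-1×I-2: X^FY|X^fY
⇒ F over [I-1,I-2,II-1,II-2,II-3]: 9 consistent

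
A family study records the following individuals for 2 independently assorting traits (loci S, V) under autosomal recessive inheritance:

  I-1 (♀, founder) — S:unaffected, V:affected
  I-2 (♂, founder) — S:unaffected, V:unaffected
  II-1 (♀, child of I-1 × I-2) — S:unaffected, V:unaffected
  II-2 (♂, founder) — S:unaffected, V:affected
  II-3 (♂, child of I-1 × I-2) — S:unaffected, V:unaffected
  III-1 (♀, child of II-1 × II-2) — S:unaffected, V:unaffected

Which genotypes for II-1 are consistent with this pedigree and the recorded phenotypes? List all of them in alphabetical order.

S/I-1 un ·: SS|Ss
S/I-2 un ·: SS|Ss
S/II-1 un I-1×I-2: SS|Ss
S/II-2 un ·: SS|Ss
S/II-3 un I-1×I-2: SS|Ss
S/III-1 un II-1×II-2: SS|Ss
⇒ S over [I-1,I-2,II-1,II-2,II-3,III-1]: 45 consistent
V/I-1 aff ·: vv
V/I-2 un ·: VV|Vv
V/II-1 un I-1×I-2: Vv
V/II-2 aff ·: vv
V/II-3 un I-1×I-2: Vv
V/III-1 un II-1×II-2: Vv
⇒ V over [I-1,I-2,II-1,II-2,II-3,III-1]: 2 consistent

II-1 ∈ {SS Vv, Ss Vv}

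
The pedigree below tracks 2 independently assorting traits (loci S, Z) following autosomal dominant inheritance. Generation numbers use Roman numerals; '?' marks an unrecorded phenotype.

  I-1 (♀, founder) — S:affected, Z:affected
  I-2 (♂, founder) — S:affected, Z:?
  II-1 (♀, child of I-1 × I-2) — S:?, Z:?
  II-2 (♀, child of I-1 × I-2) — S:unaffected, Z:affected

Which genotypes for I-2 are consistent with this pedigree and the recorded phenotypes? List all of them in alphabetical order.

I-2 ∈ {Ss ZZ, Ss Zz, Ss zz}

S/I-1 aff ·: Ss
S/I-2 aff ·: Ss
S/II-1 ? I-1×I-2: ss|Ss|SS
S/II-2 un I-1×I-2: ss
⇒ S over [I-1,I-2,II-1,II-2]: 3 consistent
Z/I-1 aff ·: Zz|ZZ
Z/I-2 ? ·: zz|Zz|ZZ
Z/II-1 ? I-1×I-2: zz|Zz|ZZ
Z/II-2 aff I-1×I-2: Zz|ZZ
⇒ Z over [I-1,I-2,II-1,II-2]: 18 consistent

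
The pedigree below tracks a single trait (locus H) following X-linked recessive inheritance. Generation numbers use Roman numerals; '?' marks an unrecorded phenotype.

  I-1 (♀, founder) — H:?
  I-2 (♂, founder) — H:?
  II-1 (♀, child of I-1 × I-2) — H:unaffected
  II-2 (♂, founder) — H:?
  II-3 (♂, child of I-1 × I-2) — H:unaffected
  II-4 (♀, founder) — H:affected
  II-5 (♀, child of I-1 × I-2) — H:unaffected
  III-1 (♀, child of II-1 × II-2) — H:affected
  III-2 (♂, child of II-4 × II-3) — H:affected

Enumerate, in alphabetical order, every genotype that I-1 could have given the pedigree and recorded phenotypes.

I-1 ∈ {X^HX^H, X^HX^h}

H/I-1 ? ·: X^HX^H|X^HX^h
H/I-2 ? ·: X^HY|X^hY
H/II-1 un I-1×I-2: X^HX^h
H/II-2 ? ·: X^hY
H/II-3 un I-1×I-2: X^HY
H/II-4 aff ·: X^hX^h
H/II-5 un I-1×I-2: X^HX^H|X^HX^h
H/III-1 aff II-1×II-2: X^hX^h
H/III-2 aff II-4×II-3: X^hY
⇒ H over [I-1,I-2,II-1,II-2,II-3,II-4,II-5,III-1,III-2]: 4 consistent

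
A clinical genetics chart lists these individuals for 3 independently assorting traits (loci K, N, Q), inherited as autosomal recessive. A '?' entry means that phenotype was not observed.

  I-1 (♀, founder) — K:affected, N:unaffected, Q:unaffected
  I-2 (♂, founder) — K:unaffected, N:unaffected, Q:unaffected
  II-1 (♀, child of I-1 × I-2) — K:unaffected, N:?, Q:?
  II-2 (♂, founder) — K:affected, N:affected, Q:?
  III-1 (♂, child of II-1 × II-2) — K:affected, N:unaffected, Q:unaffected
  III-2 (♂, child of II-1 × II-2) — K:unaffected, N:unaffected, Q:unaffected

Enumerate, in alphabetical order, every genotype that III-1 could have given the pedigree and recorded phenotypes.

K/I-1 aff ·: kk
K/I-2 un ·: KK|Kk
K/II-1 un I-1×I-2: Kk
K/II-2 aff ·: kk
K/III-1 aff II-1×II-2: kk
K/III-2 un II-1×II-2: Kk
⇒ K over [I-1,I-2,II-1,II-2,III-1,III-2]: 2 consistent
N/I-1 un ·: NN|Nn
N/I-2 un ·: NN|Nn
N/II-1 ? I-1×I-2: NN|Nn
N/II-2 aff ·: nn
N/III-1 un II-1×II-2: Nn
N/III-2 un II-1×II-2: Nn
⇒ N over [I-1,I-2,II-1,II-2,III-1,III-2]: 7 consistent
Q/I-1 un ·: QQ|Qq
Q/I-2 un ·: QQ|Qq
Q/II-1 ? I-1×I-2: QQ|Qq|qq
Q/II-2 ? ·: QQ|Qq|qq
Q/III-1 un II-1×II-2: QQ|Qq
Q/III-2 un II-1×II-2: QQ|Qq
⇒ Q over [I-1,I-2,II-1,II-2,III-1,III-2]: 53 consistent

III-1 ∈ {kk Nn QQ, kk Nn Qq}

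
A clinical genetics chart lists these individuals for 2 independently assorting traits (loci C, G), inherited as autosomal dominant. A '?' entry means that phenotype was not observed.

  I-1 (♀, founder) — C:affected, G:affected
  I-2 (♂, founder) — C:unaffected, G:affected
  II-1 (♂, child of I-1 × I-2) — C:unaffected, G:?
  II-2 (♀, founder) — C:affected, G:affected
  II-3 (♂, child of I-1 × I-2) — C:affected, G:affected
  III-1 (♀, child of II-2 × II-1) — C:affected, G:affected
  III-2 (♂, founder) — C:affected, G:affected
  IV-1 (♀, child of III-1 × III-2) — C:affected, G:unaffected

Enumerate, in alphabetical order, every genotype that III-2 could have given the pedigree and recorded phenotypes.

C/I-1 aff ·: Cc
C/I-2 un ·: cc
C/II-1 un I-1×I-2: cc
C/II-2 aff ·: Cc|CC
C/II-3 aff I-1×I-2: Cc
C/III-1 aff II-2×II-1: Cc
C/III-2 aff ·: Cc|CC
C/IV-1 aff III-1×III-2: Cc|CC
⇒ C over [I-1,I-2,II-1,II-2,II-3,III-1,III-2,IV-1]: 8 consistent
G/I-1 aff ·: Gg|GG
G/I-2 aff ·: Gg|GG
G/II-1 ? I-1×I-2: gg|Gg|GG
G/II-2 aff ·: Gg|GG
G/II-3 aff I-1×I-2: Gg|GG
G/III-1 aff II-2×II-1: Gg
G/III-2 aff ·: Gg
G/IV-1 un III-1×III-2: gg
⇒ G over [I-1,I-2,II-1,II-2,II-3,III-1,III-2,IV-1]: 23 consistent

III-2 ∈ {CC Gg, Cc Gg}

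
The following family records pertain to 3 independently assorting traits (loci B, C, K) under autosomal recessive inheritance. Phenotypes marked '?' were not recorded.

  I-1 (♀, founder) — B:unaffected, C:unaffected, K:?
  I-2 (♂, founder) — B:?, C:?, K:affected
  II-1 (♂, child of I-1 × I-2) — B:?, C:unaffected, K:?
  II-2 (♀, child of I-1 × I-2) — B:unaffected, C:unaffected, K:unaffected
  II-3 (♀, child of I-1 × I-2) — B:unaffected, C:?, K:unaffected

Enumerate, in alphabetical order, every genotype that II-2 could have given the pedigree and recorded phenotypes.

B/I-1 un ·: BB|Bb
B/I-2 ? ·: BB|Bb|bb
B/II-1 ? I-1×I-2: BB|Bb|bb
B/II-2 un I-1×I-2: BB|Bb
B/II-3 un I-1×I-2: BB|Bb
⇒ B over [I-1,I-2,II-1,II-2,II-3]: 32 consistent
C/I-1 un ·: CC|Cc
C/I-2 ? ·: CC|Cc|cc
C/II-1 un I-1×I-2: CC|Cc
C/II-2 un I-1×I-2: CC|Cc
C/II-3 ? I-1×I-2: CC|Cc|cc
⇒ C over [I-1,I-2,II-1,II-2,II-3]: 32 consistent
K/I-1 ? ·: KK|Kk
K/I-2 aff ·: kk
K/II-1 ? I-1×I-2: Kk|kk
K/II-2 un I-1×I-2: Kk
K/II-3 un I-1×I-2: Kk
⇒ K over [I-1,I-2,II-1,II-2,II-3]: 3 consistent

II-2 ∈ {BB CC Kk, BB Cc Kk, Bb CC Kk, Bb Cc Kk}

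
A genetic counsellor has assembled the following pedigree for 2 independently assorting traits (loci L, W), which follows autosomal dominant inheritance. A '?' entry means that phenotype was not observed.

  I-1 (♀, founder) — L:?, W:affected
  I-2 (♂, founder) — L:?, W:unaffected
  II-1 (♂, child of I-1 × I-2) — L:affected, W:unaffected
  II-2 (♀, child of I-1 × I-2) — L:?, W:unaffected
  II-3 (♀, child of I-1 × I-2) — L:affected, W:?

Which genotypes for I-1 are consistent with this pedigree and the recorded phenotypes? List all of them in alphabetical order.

I-1 ∈ {LL Ww, Ll Ww, ll Ww}

L/I-1 ? ·: ll|Ll|LL
L/I-2 ? ·: ll|Ll|LL
L/II-1 aff I-1×I-2: Ll|LL
L/II-2 ? I-1×I-2: ll|Ll|LL
L/II-3 aff I-1×I-2: Ll|LL
⇒ L over [I-1,I-2,II-1,II-2,II-3]: 35 consistent
W/I-1 aff ·: Ww
W/I-2 un ·: ww
W/II-1 un I-1×I-2: ww
W/II-2 un I-1×I-2: ww
W/II-3 ? I-1×I-2: ww|Ww
⇒ W over [I-1,I-2,II-1,II-2,II-3]: 2 consistent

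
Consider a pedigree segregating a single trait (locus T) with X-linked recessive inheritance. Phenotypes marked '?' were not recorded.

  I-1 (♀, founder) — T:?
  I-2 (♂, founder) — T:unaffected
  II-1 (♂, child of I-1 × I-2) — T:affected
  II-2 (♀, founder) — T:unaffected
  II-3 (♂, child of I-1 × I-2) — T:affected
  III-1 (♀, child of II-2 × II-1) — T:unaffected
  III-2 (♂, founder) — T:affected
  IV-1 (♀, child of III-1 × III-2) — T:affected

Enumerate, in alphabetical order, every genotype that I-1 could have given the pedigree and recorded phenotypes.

I-1 ∈ {X^TX^t, X^tX^t}

T/I-1 ? ·: X^TX^t|X^tX^t
T/I-2 un ·: X^TY
T/II-1 aff I-1×I-2: X^tY
T/II-2 un ·: X^TX^T|X^TX^t
T/II-3 aff I-1×I-2: X^tY
T/III-1 un II-2×II-1: X^TX^t
T/III-2 aff ·: X^tY
T/IV-1 aff III-1×III-2: X^tX^t
⇒ T over [I-1,I-2,II-1,II-2,II-3,III-1,III-2,IV-1]: 4 consistent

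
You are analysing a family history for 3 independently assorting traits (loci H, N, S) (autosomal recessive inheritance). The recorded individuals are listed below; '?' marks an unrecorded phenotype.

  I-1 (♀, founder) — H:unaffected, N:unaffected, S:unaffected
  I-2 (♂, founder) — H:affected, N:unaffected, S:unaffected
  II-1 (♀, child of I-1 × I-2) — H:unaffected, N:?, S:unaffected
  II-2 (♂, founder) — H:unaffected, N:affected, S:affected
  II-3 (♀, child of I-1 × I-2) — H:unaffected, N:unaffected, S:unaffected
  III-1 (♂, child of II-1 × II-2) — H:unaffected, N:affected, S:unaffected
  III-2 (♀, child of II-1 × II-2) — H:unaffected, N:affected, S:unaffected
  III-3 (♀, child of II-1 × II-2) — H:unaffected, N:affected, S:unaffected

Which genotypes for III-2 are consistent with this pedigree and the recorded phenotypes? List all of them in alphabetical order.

H/I-1 un ·: HH|Hh
H/I-2 aff ·: hh
H/II-1 un I-1×I-2: Hh
H/II-2 un ·: HH|Hh
H/II-3 un I-1×I-2: Hh
H/III-1 un II-1×II-2: HH|Hh
H/III-2 un II-1×II-2: HH|Hh
H/III-3 un II-1×II-2: HH|Hh
⇒ H over [I-1,I-2,II-1,II-2,II-3,III-1,III-2,III-3]: 32 consistent
N/I-1 un ·: NN|Nn
N/I-2 un ·: NN|Nn
N/II-1 ? I-1×I-2: Nn|nn
N/II-2 aff ·: nn
N/II-3 un I-1×I-2: NN|Nn
N/III-1 aff II-1×II-2: nn
N/III-2 aff II-1×II-2: nn
N/III-3 aff II-1×II-2: nn
⇒ N over [I-1,I-2,II-1,II-2,II-3,III-1,III-2,III-3]: 8 consistent
S/I-1 un ·: SS|Ss
S/I-2 un ·: SS|Ss
S/II-1 un I-1×I-2: SS|Ss
S/II-2 aff ·: ss
S/II-3 un I-1×I-2: SS|Ss
S/III-1 un II-1×II-2: Ss
S/III-2 un II-1×II-2: Ss
S/III-3 un II-1×II-2: Ss
⇒ S over [I-1,I-2,II-1,II-2,II-3,III-1,III-2,III-3]: 13 consistent

III-2 ∈ {HH nn Ss, Hh nn Ss}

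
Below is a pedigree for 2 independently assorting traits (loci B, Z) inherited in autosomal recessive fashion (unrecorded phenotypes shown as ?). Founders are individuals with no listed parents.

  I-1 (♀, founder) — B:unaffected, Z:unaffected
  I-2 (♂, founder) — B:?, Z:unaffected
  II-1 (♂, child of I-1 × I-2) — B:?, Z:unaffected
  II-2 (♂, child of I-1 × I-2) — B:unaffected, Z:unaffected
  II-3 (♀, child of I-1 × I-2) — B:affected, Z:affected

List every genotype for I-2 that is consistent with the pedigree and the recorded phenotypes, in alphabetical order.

I-2 ∈ {Bb Zz, bb Zz}

B/I-1 un ·: Bb
B/I-2 ? ·: Bb|bb
B/II-1 ? I-1×I-2: BB|Bb|bb
B/II-2 un I-1×I-2: BB|Bb
B/II-3 aff I-1×I-2: bb
⇒ B over [I-1,I-2,II-1,II-2,II-3]: 8 consistent
Z/I-1 un ·: Zz
Z/I-2 un ·: Zz
Z/II-1 un I-1×I-2: ZZ|Zz
Z/II-2 un I-1×I-2: ZZ|Zz
Z/II-3 aff I-1×I-2: zz
⇒ Z over [I-1,I-2,II-1,II-2,II-3]: 4 consistent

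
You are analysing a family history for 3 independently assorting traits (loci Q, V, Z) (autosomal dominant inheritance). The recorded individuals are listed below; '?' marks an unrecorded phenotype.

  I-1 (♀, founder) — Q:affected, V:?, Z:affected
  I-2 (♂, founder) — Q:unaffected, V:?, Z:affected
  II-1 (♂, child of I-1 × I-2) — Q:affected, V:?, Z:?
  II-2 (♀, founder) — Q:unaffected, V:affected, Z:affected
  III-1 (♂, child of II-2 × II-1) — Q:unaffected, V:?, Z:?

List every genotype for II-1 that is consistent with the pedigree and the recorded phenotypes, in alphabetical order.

Q/I-1 aff ·: Qq|QQ
Q/I-2 un ·: qq
Q/II-1 aff I-1×I-2: Qq
Q/II-2 un ·: qq
Q/III-1 un II-2×II-1: qq
⇒ Q over [I-1,I-2,II-1,II-2,III-1]: 2 consistent
V/I-1 ? ·: vv|Vv|VV
V/I-2 ? ·: vv|Vv|VV
V/II-1 ? I-1×I-2: vv|Vv|VV
V/II-2 aff ·: Vv|VV
V/III-1 ? II-2×II-1: vv|Vv|VV
⇒ V over [I-1,I-2,II-1,II-2,III-1]: 59 consistent
Z/I-1 aff ·: Zz|ZZ
Z/I-2 aff ·: Zz|ZZ
Z/II-1 ? I-1×I-2: zz|Zz|ZZ
Z/II-2 aff ·: Zz|ZZ
Z/III-1 ? II-2×II-1: zz|Zz|ZZ
⇒ Z over [I-1,I-2,II-1,II-2,III-1]: 30 consistent

II-1 ∈ {Qq VV ZZ, Qq VV Zz, Qq VV zz, Qq Vv ZZ, Qq Vv Zz, Qq Vv zz, Qq vv ZZ, Qq vv Zz, Qq vv zz}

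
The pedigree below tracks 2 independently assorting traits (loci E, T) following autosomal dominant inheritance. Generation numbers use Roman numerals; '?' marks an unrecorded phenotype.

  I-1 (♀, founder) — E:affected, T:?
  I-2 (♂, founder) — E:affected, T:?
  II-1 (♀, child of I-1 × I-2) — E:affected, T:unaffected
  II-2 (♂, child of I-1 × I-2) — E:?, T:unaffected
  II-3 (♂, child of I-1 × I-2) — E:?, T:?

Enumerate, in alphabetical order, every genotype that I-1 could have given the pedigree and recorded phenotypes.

I-1 ∈ {EE Tt, EE tt, Ee Tt, Ee tt}

E/I-1 aff ·: Ee|EE
E/I-2 aff ·: Ee|EE
E/II-1 aff I-1×I-2: Ee|EE
E/II-2 ? I-1×I-2: ee|Ee|EE
E/II-3 ? I-1×I-2: ee|Ee|EE
⇒ E over [I-1,I-2,II-1,II-2,II-3]: 35 consistent
T/I-1 ? ·: tt|Tt
T/I-2 ? ·: tt|Tt
T/II-1 un I-1×I-2: tt
T/II-2 un I-1×I-2: tt
T/II-3 ? I-1×I-2: tt|Tt|TT
⇒ T over [I-1,I-2,II-1,II-2,II-3]: 8 consistent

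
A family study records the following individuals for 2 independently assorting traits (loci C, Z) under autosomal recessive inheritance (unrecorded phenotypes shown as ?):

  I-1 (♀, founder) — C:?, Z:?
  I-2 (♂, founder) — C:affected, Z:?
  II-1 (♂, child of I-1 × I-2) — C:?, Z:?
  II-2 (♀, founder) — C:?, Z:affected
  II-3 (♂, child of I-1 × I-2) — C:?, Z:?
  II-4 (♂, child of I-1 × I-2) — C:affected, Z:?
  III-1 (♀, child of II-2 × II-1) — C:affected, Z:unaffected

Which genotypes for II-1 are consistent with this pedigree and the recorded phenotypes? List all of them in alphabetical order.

II-1 ∈ {Cc ZZ, Cc Zz, cc ZZ, cc Zz}

C/I-1 ? ·: Cc|cc
C/I-2 aff ·: cc
C/II-1 ? I-1×I-2: Cc|cc
C/II-2 ? ·: Cc|cc
C/II-3 ? I-1×I-2: Cc|cc
C/II-4 aff I-1×I-2: cc
C/III-1 aff II-2×II-1: cc
⇒ C over [I-1,I-2,II-1,II-2,II-3,II-4,III-1]: 10 consistent
Z/I-1 ? ·: ZZ|Zz|zz
Z/I-2 ? ·: ZZ|Zz|zz
Z/II-1 ? I-1×I-2: ZZ|Zz
Z/II-2 aff ·: zz
Z/II-3 ? I-1×I-2: ZZ|Zz|zz
Z/II-4 ? I-1×I-2: ZZ|Zz|zz
Z/III-1 un II-2×II-1: Zz
⇒ Z over [I-1,I-2,II-1,II-2,II-3,II-4,III-1]: 45 consistent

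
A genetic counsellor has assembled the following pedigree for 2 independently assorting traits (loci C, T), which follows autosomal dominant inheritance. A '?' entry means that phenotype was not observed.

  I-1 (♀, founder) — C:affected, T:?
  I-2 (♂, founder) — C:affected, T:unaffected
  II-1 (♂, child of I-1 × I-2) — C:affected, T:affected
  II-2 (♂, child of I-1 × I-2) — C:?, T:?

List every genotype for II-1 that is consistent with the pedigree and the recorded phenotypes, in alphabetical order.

C/I-1 aff ·: Cc|CC
C/I-2 aff ·: Cc|CC
C/II-1 aff I-1×I-2: Cc|CC
C/II-2 ? I-1×I-2: cc|Cc|CC
⇒ C over [I-1,I-2,II-1,II-2]: 15 consistent
T/I-1 ? ·: Tt|TT
T/I-2 un ·: tt
T/II-1 aff I-1×I-2: Tt
T/II-2 ? I-1×I-2: tt|Tt
⇒ T over [I-1,I-2,II-1,II-2]: 3 consistent

II-1 ∈ {CC Tt, Cc Tt}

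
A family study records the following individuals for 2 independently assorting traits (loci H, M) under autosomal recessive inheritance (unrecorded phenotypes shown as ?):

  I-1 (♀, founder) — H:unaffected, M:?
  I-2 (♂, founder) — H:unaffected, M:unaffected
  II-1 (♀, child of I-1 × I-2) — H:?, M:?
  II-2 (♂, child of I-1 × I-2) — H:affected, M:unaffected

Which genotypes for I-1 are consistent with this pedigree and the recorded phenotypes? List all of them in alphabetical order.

H/I-1 un ·: Hh
H/I-2 un ·: Hh
H/II-1 ? I-1×I-2: HH|Hh|hh
H/II-2 aff I-1×I-2: hh
⇒ H over [I-1,I-2,II-1,II-2]: 3 consistent
M/I-1 ? ·: MM|Mm|mm
M/I-2 un ·: MM|Mm
M/II-1 ? I-1×I-2: MM|Mm|mm
M/II-2 un I-1×I-2: MM|Mm
⇒ M over [I-1,I-2,II-1,II-2]: 18 consistent

I-1 ∈ {Hh MM, Hh Mm, Hh mm}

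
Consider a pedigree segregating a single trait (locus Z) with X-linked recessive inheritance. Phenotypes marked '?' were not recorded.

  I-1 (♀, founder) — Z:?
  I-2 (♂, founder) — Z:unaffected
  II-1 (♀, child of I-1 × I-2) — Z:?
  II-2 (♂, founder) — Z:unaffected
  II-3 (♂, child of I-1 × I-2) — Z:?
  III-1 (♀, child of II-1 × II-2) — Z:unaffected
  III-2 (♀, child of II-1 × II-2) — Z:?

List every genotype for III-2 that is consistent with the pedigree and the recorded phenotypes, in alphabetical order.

Z/I-1 ? ·: X^ZX^Z|X^ZX^z|X^zX^z
Z/I-2 un ·: X^ZY
Z/II-1 ? I-1×I-2: X^ZX^Z|X^ZX^z
Z/II-2 un ·: X^ZY
Z/II-3 ? I-1×I-2: X^ZY|X^zY
Z/III-1 un II-1×II-2: X^ZX^Z|X^ZX^z
Z/III-2 ? II-1×II-2: X^ZX^Z|X^ZX^z
⇒ Z over [I-1,I-2,II-1,II-2,II-3,III-1,III-2]: 15 consistent

III-2 ∈ {X^ZX^Z, X^ZX^z}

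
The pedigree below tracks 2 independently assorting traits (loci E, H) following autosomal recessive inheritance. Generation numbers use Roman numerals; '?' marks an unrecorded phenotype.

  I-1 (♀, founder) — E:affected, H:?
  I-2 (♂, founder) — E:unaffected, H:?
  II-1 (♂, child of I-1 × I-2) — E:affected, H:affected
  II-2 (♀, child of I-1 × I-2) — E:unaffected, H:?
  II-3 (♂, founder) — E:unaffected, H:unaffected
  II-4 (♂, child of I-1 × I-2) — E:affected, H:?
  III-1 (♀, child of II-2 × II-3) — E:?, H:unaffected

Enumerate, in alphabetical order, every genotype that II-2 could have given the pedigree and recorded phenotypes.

II-2 ∈ {Ee HH, Ee Hh, Ee hh}

E/I-1 aff ·: ee
E/I-2 un ·: Ee
E/II-1 aff I-1×I-2: ee
E/II-2 un I-1×I-2: Ee
E/II-3 un ·: EE|Ee
E/II-4 aff I-1×I-2: ee
E/III-1 ? II-2×II-3: EE|Ee|ee
⇒ E over [I-1,I-2,II-1,II-2,II-3,II-4,III-1]: 5 consistent
H/I-1 ? ·: Hh|hh
H/I-2 ? ·: Hh|hh
H/II-1 aff I-1×I-2: hh
H/II-2 ? I-1×I-2: HH|Hh|hh
H/II-3 un ·: HH|Hh
H/II-4 ? I-1×I-2: HH|Hh|hh
H/III-1 un II-2×II-3: HH|Hh
⇒ H over [I-1,I-2,II-1,II-2,II-3,II-4,III-1]: 53 consistent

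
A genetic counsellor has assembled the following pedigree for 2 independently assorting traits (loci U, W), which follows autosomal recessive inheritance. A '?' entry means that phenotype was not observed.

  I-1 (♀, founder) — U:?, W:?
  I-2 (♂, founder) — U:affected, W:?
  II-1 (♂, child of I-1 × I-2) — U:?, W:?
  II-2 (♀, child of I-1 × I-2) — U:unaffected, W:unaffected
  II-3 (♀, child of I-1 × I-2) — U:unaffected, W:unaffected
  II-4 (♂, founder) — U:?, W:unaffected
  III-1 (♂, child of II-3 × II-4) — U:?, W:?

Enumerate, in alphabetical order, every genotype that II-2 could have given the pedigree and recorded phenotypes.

II-2 ∈ {Uu WW, Uu Ww}

U/I-1 ? ·: UU|Uu
U/I-2 aff ·: uu
U/II-1 ? I-1×I-2: Uu|uu
U/II-2 un I-1×I-2: Uu
U/II-3 un I-1×I-2: Uu
U/II-4 ? ·: UU|Uu|uu
U/III-1 ? II-3×II-4: UU|Uu|uu
⇒ U over [I-1,I-2,II-1,II-2,II-3,II-4,III-1]: 21 consistent
W/I-1 ? ·: WW|Ww|ww
W/I-2 ? ·: WW|Ww|ww
W/II-1 ? I-1×I-2: WW|Ww|ww
W/II-2 un I-1×I-2: WW|Ww
W/II-3 un I-1×I-2: WW|Ww
W/II-4 un ·: WW|Ww
W/III-1 ? II-3×II-4: WW|Ww|ww
⇒ W over [I-1,I-2,II-1,II-2,II-3,II-4,III-1]: 145 consistent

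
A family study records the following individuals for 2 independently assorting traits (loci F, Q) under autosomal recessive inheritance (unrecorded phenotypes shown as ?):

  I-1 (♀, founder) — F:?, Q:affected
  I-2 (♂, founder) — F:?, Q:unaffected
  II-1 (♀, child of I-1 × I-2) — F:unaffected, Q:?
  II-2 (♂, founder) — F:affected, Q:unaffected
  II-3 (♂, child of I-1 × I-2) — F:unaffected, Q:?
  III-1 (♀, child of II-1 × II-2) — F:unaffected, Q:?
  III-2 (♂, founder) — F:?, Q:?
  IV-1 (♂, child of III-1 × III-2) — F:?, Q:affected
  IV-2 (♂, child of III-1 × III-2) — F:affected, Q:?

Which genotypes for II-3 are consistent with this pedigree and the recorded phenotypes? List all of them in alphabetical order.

II-3 ∈ {FF Qq, FF qq, Ff Qq, Ff qq}

F/I-1 ? ·: FF|Ff|ff
F/I-2 ? ·: FF|Ff|ff
F/II-1 un I-1×I-2: FF|Ff
F/II-2 aff ·: ff
F/II-3 un I-1×I-2: FF|Ff
F/III-1 un II-1×II-2: Ff
F/III-2 ? ·: Ff|ff
F/IV-1 ? III-1×III-2: FF|Ff|ff
F/IV-2 aff III-1×III-2: ff
⇒ F over [I-1,I-2,II-1,II-2,II-3,III-1,III-2,IV-1,IV-2]: 85 consistent
Q/I-1 aff ·: qq
Q/I-2 un ·: QQ|Qq
Q/II-1 ? I-1×I-2: Qq|qq
Q/II-2 un ·: QQ|Qq
Q/II-3 ? I-1×I-2: Qq|qq
Q/III-1 ? II-1×II-2: Qq|qq
Q/III-2 ? ·: Qq|qq
Q/IV-1 aff III-1×III-2: qq
Q/IV-2 ? III-1×III-2: QQ|Qq|qq
⇒ Q over [I-1,I-2,II-1,II-2,II-3,III-1,III-2,IV-1,IV-2]: 65 consistent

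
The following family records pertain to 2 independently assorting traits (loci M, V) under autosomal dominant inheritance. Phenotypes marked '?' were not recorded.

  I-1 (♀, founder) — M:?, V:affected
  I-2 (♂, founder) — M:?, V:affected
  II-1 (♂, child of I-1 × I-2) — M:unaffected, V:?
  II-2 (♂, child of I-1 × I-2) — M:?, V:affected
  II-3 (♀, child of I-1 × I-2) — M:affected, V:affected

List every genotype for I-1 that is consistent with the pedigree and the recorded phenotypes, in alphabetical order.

I-1 ∈ {Mm VV, Mm Vv, mm VV, mm Vv}

M/I-1 ? ·: mm|Mm
M/I-2 ? ·: mm|Mm
M/II-1 un I-1×I-2: mm
M/II-2 ? I-1×I-2: mm|Mm|MM
M/II-3 aff I-1×I-2: Mm|MM
⇒ M over [I-1,I-2,II-1,II-2,II-3]: 10 consistent
V/I-1 aff ·: Vv|VV
V/I-2 aff ·: Vv|VV
V/II-1 ? I-1×I-2: vv|Vv|VV
V/II-2 aff I-1×I-2: Vv|VV
V/II-3 aff I-1×I-2: Vv|VV
⇒ V over [I-1,I-2,II-1,II-2,II-3]: 29 consistent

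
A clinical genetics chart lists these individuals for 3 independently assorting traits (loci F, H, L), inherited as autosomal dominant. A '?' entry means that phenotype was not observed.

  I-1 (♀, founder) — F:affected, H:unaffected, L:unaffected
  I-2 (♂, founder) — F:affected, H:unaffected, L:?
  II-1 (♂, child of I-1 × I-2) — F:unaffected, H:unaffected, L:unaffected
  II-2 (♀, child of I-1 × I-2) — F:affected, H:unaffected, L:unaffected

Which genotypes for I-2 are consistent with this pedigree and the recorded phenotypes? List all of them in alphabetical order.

F/I-1 aff ·: Ff
F/I-2 aff ·: Ff
F/II-1 un I-1×I-2: ff
F/II-2 aff I-1×I-2: Ff|FF
⇒ F over [I-1,I-2,II-1,II-2]: 2 consistent
H/I-1 un ·: hh
H/I-2 un ·: hh
H/II-1 un I-1×I-2: hh
H/II-2 un I-1×I-2: hh
⇒ H over [I-1,I-2,II-1,II-2]: 1 consistent
L/I-1 un ·: ll
L/I-2 ? ·: ll|Ll
L/II-1 un I-1×I-2: ll
L/II-2 un I-1×I-2: ll
⇒ L over [I-1,I-2,II-1,II-2]: 2 consistent

I-2 ∈ {Ff hh Ll, Ff hh ll}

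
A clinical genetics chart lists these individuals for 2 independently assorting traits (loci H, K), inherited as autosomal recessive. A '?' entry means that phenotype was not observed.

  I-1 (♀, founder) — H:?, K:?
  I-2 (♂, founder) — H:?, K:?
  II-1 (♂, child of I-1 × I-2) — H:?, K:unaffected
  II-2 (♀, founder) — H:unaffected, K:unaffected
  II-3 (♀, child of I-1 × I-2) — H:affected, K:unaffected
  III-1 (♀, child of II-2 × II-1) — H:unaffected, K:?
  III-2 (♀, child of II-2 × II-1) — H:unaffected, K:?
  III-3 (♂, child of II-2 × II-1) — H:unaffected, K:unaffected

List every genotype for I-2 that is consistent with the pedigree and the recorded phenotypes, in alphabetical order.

H/I-1 ? ·: Hh|hh
H/I-2 ? ·: Hh|hh
H/II-1 ? I-1×I-2: HH|Hh|hh
H/II-2 un ·: HH|Hh
H/II-3 aff I-1×I-2: hh
H/III-1 un II-2×II-1: HH|Hh
H/III-2 un II-2×II-1: HH|Hh
H/III-3 un II-2×II-1: HH|Hh
⇒ H over [I-1,I-2,II-1,II-2,II-3,III-1,III-2,III-3]: 65 consistent
K/I-1 ? ·: KK|Kk|kk
K/I-2 ? ·: KK|Kk|kk
K/II-1 un I-1×I-2: KK|Kk
K/II-2 un ·: KK|Kk
K/II-3 un I-1×I-2: KK|Kk
K/III-1 ? II-2×II-1: KK|Kk|kk
K/III-2 ? II-2×II-1: KK|Kk|kk
K/III-3 un II-2×II-1: KK|Kk
⇒ K over [I-1,I-2,II-1,II-2,II-3,III-1,III-2,III-3]: 323 consistent

I-2 ∈ {Hh KK, Hh Kk, Hh kk, hh KK, hh Kk, hh kk}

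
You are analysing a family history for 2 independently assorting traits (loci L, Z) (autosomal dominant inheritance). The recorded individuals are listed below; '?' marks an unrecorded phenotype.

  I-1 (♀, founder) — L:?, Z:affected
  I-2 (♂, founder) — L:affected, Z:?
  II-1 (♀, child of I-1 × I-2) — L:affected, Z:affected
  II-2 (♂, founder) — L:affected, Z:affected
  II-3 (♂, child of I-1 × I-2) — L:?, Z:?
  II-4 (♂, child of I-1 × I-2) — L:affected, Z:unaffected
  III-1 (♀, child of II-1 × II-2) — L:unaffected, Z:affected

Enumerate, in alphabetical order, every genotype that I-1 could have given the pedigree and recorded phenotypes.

L/I-1 ? ·: ll|Ll|LL
L/I-2 aff ·: Ll|LL
L/II-1 aff I-1×I-2: Ll
L/II-2 aff ·: Ll
L/II-3 ? I-1×I-2: ll|Ll|LL
L/II-4 aff I-1×I-2: Ll|LL
L/III-1 un II-1×II-2: ll
⇒ L over [I-1,I-2,II-1,II-2,II-3,II-4,III-1]: 17 consistent
Z/I-1 aff ·: Zz
Z/I-2 ? ·: zz|Zz
Z/II-1 aff I-1×I-2: Zz|ZZ
Z/II-2 aff ·: Zz|ZZ
Z/II-3 ? I-1×I-2: zz|Zz|ZZ
Z/II-4 un I-1×I-2: zz
Z/III-1 aff II-1×II-2: Zz|ZZ
⇒ Z over [I-1,I-2,II-1,II-2,II-3,II-4,III-1]: 29 consistent

I-1 ∈ {LL Zz, Ll Zz, ll Zz}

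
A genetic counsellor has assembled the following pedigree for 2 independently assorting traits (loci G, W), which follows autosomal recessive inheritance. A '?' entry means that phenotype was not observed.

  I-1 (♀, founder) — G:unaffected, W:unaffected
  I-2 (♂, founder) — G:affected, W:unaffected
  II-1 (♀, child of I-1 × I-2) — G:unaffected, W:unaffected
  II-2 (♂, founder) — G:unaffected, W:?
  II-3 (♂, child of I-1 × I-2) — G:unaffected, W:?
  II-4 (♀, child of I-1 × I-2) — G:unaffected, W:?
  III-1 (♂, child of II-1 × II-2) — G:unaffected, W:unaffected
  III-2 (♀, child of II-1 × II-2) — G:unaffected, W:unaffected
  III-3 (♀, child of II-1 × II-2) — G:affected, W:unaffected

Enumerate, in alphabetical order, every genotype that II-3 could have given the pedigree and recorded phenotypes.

G/I-1 un ·: GG|Gg
G/I-2 aff ·: gg
G/II-1 un I-1×I-2: Gg
G/II-2 un ·: Gg
G/II-3 un I-1×I-2: Gg
G/II-4 un I-1×I-2: Gg
G/III-1 un II-1×II-2: GG|Gg
G/III-2 un II-1×II-2: GG|Gg
G/III-3 aff II-1×II-2: gg
⇒ G over [I-1,I-2,II-1,II-2,II-3,II-4,III-1,III-2,III-3]: 8 consistent
W/I-1 un ·: WW|Ww
W/I-2 un ·: WW|Ww
W/II-1 un I-1×I-2: WW|Ww
W/II-2 ? ·: WW|Ww|ww
W/II-3 ? I-1×I-2: WW|Ww|ww
W/II-4 ? I-1×I-2: WW|Ww|ww
W/III-1 un II-1×II-2: WW|Ww
W/III-2 un II-1×II-2: WW|Ww
W/III-3 un II-1×II-2: WW|Ww
⇒ W over [I-1,I-2,II-1,II-2,II-3,II-4,III-1,III-2,III-3]: 469 consistent

II-3 ∈ {Gg WW, Gg Ww, Gg ww}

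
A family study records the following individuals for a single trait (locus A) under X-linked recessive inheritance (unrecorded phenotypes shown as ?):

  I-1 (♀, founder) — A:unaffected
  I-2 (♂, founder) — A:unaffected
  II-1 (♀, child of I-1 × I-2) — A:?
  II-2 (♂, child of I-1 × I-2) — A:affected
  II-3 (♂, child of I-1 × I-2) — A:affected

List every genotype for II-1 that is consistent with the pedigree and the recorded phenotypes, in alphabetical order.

A/I-1 un ·: X^AX^a
A/I-2 un ·: X^AY
A/II-1 ? I-1×I-2: X^AX^A|X^AX^a
A/II-2 aff I-1×I-2: X^aY
A/II-3 aff I-1×I-2: X^aY
⇒ A over [I-1,I-2,II-1,II-2,II-3]: 2 consistent

II-1 ∈ {X^AX^A, X^AX^a}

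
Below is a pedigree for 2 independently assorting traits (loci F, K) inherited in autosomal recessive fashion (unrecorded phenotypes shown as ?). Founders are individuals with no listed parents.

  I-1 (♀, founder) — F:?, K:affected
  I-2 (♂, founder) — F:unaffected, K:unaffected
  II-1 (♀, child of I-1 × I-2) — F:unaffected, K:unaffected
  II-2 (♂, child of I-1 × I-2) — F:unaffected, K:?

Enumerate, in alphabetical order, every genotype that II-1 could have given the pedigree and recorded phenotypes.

II-1 ∈ {FF Kk, Ff Kk}

F/I-1 ? ·: FF|Ff|ff
F/I-2 un ·: FF|Ff
F/II-1 un I-1×I-2: FF|Ff
F/II-2 un I-1×I-2: FF|Ff
⇒ F over [I-1,I-2,II-1,II-2]: 15 consistent
K/I-1 aff ·: kk
K/I-2 un ·: KK|Kk
K/II-1 un I-1×I-2: Kk
K/II-2 ? I-1×I-2: Kk|kk
⇒ K over [I-1,I-2,II-1,II-2]: 3 consistent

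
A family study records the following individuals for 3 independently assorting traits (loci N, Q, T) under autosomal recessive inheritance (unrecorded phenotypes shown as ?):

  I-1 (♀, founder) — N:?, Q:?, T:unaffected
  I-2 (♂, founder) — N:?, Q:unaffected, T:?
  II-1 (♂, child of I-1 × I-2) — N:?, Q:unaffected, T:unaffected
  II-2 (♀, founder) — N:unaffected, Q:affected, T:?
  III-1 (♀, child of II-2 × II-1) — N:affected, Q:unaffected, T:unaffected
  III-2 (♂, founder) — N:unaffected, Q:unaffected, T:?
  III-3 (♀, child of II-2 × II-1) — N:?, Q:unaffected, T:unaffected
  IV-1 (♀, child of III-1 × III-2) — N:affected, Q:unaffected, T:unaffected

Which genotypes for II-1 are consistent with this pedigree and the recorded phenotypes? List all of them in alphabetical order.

II-1 ∈ {Nn QQ TT, Nn QQ Tt, Nn Qq TT, Nn Qq Tt, nn QQ TT, nn QQ Tt, nn Qq TT, nn Qq Tt}

N/I-1 ? ·: NN|Nn|nn
N/I-2 ? ·: NN|Nn|nn
N/II-1 ? I-1×I-2: Nn|nn
N/II-2 un ·: Nn
N/III-1 aff II-2×II-1: nn
N/III-2 un ·: Nn
N/III-3 ? II-2×II-1: NN|Nn|nn
N/IV-1 aff III-1×III-2: nn
⇒ N over [I-1,I-2,II-1,II-2,III-1,III-2,III-3,IV-1]: 29 consistent
Q/I-1 ? ·: QQ|Qq|qq
Q/I-2 un ·: QQ|Qq
Q/II-1 un I-1×I-2: QQ|Qq
Q/II-2 aff ·: qq
Q/III-1 un II-2×II-1: Qq
Q/III-2 un ·: QQ|Qq
Q/III-3 un II-2×II-1: Qq
Q/IV-1 un III-1×III-2: QQ|Qq
⇒ Q over [I-1,I-2,II-1,II-2,III-1,III-2,III-3,IV-1]: 36 consistent
T/I-1 un ·: TT|Tt
T/I-2 ? ·: TT|Tt|tt
T/II-1 un I-1×I-2: TT|Tt
T/II-2 ? ·: TT|Tt|tt
T/III-1 un II-2×II-1: TT|Tt
T/III-2 ? ·: TT|Tt|tt
T/III-3 un II-2×II-1: TT|Tt
T/IV-1 un III-1×III-2: TT|Tt
⇒ T over [I-1,I-2,II-1,II-2,III-1,III-2,III-3,IV-1]: 313 consistent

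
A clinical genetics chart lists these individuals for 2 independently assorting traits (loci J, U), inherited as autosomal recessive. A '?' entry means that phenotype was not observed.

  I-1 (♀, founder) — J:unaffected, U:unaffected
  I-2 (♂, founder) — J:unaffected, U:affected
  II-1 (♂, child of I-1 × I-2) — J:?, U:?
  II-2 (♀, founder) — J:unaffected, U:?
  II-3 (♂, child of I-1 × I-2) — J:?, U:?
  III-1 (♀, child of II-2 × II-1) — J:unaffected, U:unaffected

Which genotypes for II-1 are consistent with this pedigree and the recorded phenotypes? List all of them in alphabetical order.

J/I-1 un ·: JJ|Jj
J/I-2 un ·: JJ|Jj
J/II-1 ? I-1×I-2: JJ|Jj|jj
J/II-2 un ·: JJ|Jj
J/II-3 ? I-1×I-2: JJ|Jj|jj
J/III-1 un II-2×II-1: JJ|Jj
⇒ J over [I-1,I-2,II-1,II-2,II-3,III-1]: 58 consistent
U/I-1 un ·: UU|Uu
U/I-2 aff ·: uu
U/II-1 ? I-1×I-2: Uu|uu
U/II-2 ? ·: UU|Uu|uu
U/II-3 ? I-1×I-2: Uu|uu
U/III-1 un II-2×II-1: UU|Uu
⇒ U over [I-1,I-2,II-1,II-2,II-3,III-1]: 19 consistent

II-1 ∈ {JJ Uu, JJ uu, Jj Uu, Jj uu, jj Uu, jj uu}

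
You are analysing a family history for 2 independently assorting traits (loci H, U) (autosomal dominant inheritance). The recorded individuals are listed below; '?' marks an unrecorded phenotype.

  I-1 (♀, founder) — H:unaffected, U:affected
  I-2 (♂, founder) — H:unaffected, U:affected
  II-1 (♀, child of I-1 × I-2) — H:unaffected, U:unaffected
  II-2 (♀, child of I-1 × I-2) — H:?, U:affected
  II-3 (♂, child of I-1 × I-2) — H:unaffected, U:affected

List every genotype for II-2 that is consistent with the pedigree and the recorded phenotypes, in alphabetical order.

II-2 ∈ {hh UU, hh Uu}

H/I-1 un ·: hh
H/I-2 un ·: hh
H/II-1 un I-1×I-2: hh
H/II-2 ? I-1×I-2: hh
H/II-3 un I-1×I-2: hh
⇒ H over [I-1,I-2,II-1,II-2,II-3]: 1 consistent
U/I-1 aff ·: Uu
U/I-2 aff ·: Uu
U/II-1 un I-1×I-2: uu
U/II-2 aff I-1×I-2: Uu|UU
U/II-3 aff I-1×I-2: Uu|UU
⇒ U over [I-1,I-2,II-1,II-2,II-3]: 4 consistent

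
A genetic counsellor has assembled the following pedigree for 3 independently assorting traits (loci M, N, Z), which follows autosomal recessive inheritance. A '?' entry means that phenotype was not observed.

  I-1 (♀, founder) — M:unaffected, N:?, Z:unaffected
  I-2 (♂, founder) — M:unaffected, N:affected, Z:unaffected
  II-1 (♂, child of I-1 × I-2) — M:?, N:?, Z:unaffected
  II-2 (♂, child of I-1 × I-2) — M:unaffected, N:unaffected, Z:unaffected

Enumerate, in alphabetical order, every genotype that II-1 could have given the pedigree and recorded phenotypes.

M/I-1 un ·: MM|Mm
M/I-2 un ·: MM|Mm
M/II-1 ? I-1×I-2: MM|Mm|mm
M/II-2 un I-1×I-2: MM|Mm
⇒ M over [I-1,I-2,II-1,II-2]: 15 consistent
N/I-1 ? ·: NN|Nn
N/I-2 aff ·: nn
N/II-1 ? I-1×I-2: Nn|nn
N/II-2 un I-1×I-2: Nn
⇒ N over [I-1,I-2,II-1,II-2]: 3 consistent
Z/I-1 un ·: ZZ|Zz
Z/I-2 un ·: ZZ|Zz
Z/II-1 un I-1×I-2: ZZ|Zz
Z/II-2 un I-1×I-2: ZZ|Zz
⇒ Z over [I-1,I-2,II-1,II-2]: 13 consistent

II-1 ∈ {MM Nn ZZ, MM Nn Zz, MM nn ZZ, MM nn Zz, Mm Nn ZZ, Mm Nn Zz, Mm nn ZZ, Mm nn Zz, mm Nn ZZ, mm Nn Zz, mm nn ZZ, mm nn Zz}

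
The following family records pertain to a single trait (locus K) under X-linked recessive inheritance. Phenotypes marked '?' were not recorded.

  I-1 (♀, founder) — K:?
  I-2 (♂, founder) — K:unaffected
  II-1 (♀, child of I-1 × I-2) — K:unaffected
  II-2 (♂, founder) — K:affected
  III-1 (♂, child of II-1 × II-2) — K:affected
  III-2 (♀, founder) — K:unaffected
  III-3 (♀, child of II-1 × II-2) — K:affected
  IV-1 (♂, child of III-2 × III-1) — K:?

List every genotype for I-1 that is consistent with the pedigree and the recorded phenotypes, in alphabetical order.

K/I-1 ? ·: X^KX^k|X^kX^k
K/I-2 un ·: X^KY
K/II-1 un I-1×I-2: X^KX^k
K/II-2 aff ·: X^kY
K/III-1 aff II-1×II-2: X^kY
K/III-2 un ·: X^KX^K|X^KX^k
K/III-3 aff II-1×II-2: X^kX^k
K/IV-1 ? III-2×III-1: X^KY|X^kY
⇒ K over [I-1,I-2,II-1,II-2,III-1,III-2,III-3,IV-1]: 6 consistent

I-1 ∈ {X^KX^k, X^kX^k}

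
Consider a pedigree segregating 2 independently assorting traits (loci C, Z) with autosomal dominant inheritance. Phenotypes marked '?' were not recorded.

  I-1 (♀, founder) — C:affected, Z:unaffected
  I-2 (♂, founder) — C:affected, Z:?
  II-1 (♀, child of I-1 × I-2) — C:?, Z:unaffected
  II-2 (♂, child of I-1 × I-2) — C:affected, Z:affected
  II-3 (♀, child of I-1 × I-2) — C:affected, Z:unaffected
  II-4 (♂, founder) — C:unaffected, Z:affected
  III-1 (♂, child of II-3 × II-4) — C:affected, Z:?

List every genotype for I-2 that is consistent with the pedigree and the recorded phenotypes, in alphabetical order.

C/I-1 aff ·: Cc|CC
C/I-2 aff ·: Cc|CC
C/II-1 ? I-1×I-2: cc|Cc|CC
C/II-2 aff I-1×I-2: Cc|CC
C/II-3 aff I-1×I-2: Cc|CC
C/II-4 un ·: cc
C/III-1 aff II-3×II-4: Cc
⇒ C over [I-1,I-2,II-1,II-2,II-3,II-4,III-1]: 29 consistent
Z/I-1 un ·: zz
Z/I-2 ? ·: Zz
Z/II-1 un I-1×I-2: zz
Z/II-2 aff I-1×I-2: Zz
Z/II-3 un I-1×I-2: zz
Z/II-4 aff ·: Zz|ZZ
Z/III-1 ? II-3×II-4: zz|Zz
⇒ Z over [I-1,I-2,II-1,II-2,II-3,II-4,III-1]: 3 consistent

I-2 ∈ {CC Zz, Cc Zz}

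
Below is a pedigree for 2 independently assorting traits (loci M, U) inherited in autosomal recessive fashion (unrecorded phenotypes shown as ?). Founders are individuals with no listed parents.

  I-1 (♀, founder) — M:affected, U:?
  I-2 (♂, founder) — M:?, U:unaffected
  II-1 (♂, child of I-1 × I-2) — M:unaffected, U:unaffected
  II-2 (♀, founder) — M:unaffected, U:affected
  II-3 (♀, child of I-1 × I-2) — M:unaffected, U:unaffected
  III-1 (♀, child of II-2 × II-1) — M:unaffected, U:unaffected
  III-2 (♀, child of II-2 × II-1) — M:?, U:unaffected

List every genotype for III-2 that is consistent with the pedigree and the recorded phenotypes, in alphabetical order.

M/I-1 aff ·: mm
M/I-2 ? ·: MM|Mm
M/II-1 un I-1×I-2: Mm
M/II-2 un ·: MM|Mm
M/II-3 un I-1×I-2: Mm
M/III-1 un II-2×II-1: MM|Mm
M/III-2 ? II-2×II-1: MM|Mm|mm
⇒ M over [I-1,I-2,II-1,II-2,II-3,III-1,III-2]: 20 consistent
U/I-1 ? ·: UU|Uu|uu
U/I-2 un ·: UU|Uu
U/II-1 un I-1×I-2: UU|Uu
U/II-2 aff ·: uu
U/II-3 un I-1×I-2: UU|Uu
U/III-1 un II-2×II-1: Uu
U/III-2 un II-2×II-1: Uu
⇒ U over [I-1,I-2,II-1,II-2,II-3,III-1,III-2]: 15 consistent

III-2 ∈ {MM Uu, Mm Uu, mm Uu}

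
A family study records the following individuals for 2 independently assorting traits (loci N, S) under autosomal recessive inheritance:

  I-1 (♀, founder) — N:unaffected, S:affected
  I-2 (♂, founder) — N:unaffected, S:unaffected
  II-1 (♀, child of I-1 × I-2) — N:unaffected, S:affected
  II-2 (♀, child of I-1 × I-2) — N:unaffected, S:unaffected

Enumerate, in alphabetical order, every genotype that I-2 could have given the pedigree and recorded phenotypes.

N/I-1 un ·: NN|Nn
N/I-2 un ·: NN|Nn
N/II-1 un I-1×I-2: NN|Nn
N/II-2 un I-1×I-2: NN|Nn
⇒ N over [I-1,I-2,II-1,II-2]: 13 consistent
S/I-1 aff ·: ss
S/I-2 un ·: Ss
S/II-1 aff I-1×I-2: ss
S/II-2 un I-1×I-2: Ss
⇒ S over [I-1,I-2,II-1,II-2]: 1 consistent

I-2 ∈ {NN Ss, Nn Ss}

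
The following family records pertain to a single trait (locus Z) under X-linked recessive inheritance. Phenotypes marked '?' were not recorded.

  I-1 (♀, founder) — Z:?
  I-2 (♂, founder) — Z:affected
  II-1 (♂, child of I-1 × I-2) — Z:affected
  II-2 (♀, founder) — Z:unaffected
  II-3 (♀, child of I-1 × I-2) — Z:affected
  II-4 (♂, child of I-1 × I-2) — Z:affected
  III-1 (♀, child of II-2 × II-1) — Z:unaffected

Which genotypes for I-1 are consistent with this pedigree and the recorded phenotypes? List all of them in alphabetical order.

Z/I-1 ? ·: X^ZX^z|X^zX^z
Z/I-2 aff ·: X^zY
Z/II-1 aff I-1×I-2: X^zY
Z/II-2 un ·: X^ZX^Z|X^ZX^z
Z/II-3 aff I-1×I-2: X^zX^z
Z/II-4 aff I-1×I-2: X^zY
Z/III-1 un II-2×II-1: X^ZX^z
⇒ Z over [I-1,I-2,II-1,II-2,II-3,II-4,III-1]: 4 consistent

I-1 ∈ {X^ZX^z, X^zX^z}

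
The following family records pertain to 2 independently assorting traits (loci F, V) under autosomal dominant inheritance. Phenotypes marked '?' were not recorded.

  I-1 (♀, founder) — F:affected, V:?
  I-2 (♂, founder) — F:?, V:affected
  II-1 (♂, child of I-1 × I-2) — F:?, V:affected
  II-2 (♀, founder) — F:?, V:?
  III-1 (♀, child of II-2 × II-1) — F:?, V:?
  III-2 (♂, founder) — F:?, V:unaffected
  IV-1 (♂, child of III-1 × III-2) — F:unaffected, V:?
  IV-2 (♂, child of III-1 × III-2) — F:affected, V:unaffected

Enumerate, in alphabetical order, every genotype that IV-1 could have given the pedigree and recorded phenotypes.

IV-1 ∈ {ff Vv, ff vv}

F/I-1 aff ·: Ff|FF
F/I-2 ? ·: ff|Ff|FF
F/II-1 ? I-1×I-2: ff|Ff|FF
F/II-2 ? ·: ff|Ff|FF
F/III-1 ? II-2×II-1: ff|Ff
F/III-2 ? ·: ff|Ff
F/IV-1 un III-1×III-2: ff
F/IV-2 aff III-1×III-2: Ff|FF
⇒ F over [I-1,I-2,II-1,II-2,III-1,III-2,IV-1,IV-2]: 95 consistent
V/I-1 ? ·: vv|Vv|VV
V/I-2 aff ·: Vv|VV
V/II-1 aff I-1×I-2: Vv|VV
V/II-2 ? ·: vv|Vv|VV
V/III-1 ? II-2×II-1: vv|Vv
V/III-2 un ·: vv
V/IV-1 ? III-1×III-2: vv|Vv
V/IV-2 un III-1×III-2: vv
⇒ V over [I-1,I-2,II-1,II-2,III-1,III-2,IV-1,IV-2]: 56 consistent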